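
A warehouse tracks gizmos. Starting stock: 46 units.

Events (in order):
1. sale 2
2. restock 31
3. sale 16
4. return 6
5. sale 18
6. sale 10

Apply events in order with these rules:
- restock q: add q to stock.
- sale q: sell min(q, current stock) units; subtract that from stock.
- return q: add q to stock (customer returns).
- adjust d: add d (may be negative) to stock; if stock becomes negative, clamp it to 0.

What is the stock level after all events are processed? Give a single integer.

Processing events:
Start: stock = 46
  Event 1 (sale 2): sell min(2,46)=2. stock: 46 - 2 = 44. total_sold = 2
  Event 2 (restock 31): 44 + 31 = 75
  Event 3 (sale 16): sell min(16,75)=16. stock: 75 - 16 = 59. total_sold = 18
  Event 4 (return 6): 59 + 6 = 65
  Event 5 (sale 18): sell min(18,65)=18. stock: 65 - 18 = 47. total_sold = 36
  Event 6 (sale 10): sell min(10,47)=10. stock: 47 - 10 = 37. total_sold = 46
Final: stock = 37, total_sold = 46

Answer: 37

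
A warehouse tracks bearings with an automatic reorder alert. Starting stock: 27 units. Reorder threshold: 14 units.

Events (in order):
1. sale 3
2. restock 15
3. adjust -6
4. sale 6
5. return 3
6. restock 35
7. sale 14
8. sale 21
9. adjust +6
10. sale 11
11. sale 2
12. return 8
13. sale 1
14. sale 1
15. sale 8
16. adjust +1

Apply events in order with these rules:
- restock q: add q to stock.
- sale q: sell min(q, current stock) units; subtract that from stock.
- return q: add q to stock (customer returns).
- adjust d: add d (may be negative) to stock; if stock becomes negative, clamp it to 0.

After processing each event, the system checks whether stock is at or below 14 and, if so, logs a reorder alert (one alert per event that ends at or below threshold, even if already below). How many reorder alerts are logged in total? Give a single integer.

Processing events:
Start: stock = 27
  Event 1 (sale 3): sell min(3,27)=3. stock: 27 - 3 = 24. total_sold = 3
  Event 2 (restock 15): 24 + 15 = 39
  Event 3 (adjust -6): 39 + -6 = 33
  Event 4 (sale 6): sell min(6,33)=6. stock: 33 - 6 = 27. total_sold = 9
  Event 5 (return 3): 27 + 3 = 30
  Event 6 (restock 35): 30 + 35 = 65
  Event 7 (sale 14): sell min(14,65)=14. stock: 65 - 14 = 51. total_sold = 23
  Event 8 (sale 21): sell min(21,51)=21. stock: 51 - 21 = 30. total_sold = 44
  Event 9 (adjust +6): 30 + 6 = 36
  Event 10 (sale 11): sell min(11,36)=11. stock: 36 - 11 = 25. total_sold = 55
  Event 11 (sale 2): sell min(2,25)=2. stock: 25 - 2 = 23. total_sold = 57
  Event 12 (return 8): 23 + 8 = 31
  Event 13 (sale 1): sell min(1,31)=1. stock: 31 - 1 = 30. total_sold = 58
  Event 14 (sale 1): sell min(1,30)=1. stock: 30 - 1 = 29. total_sold = 59
  Event 15 (sale 8): sell min(8,29)=8. stock: 29 - 8 = 21. total_sold = 67
  Event 16 (adjust +1): 21 + 1 = 22
Final: stock = 22, total_sold = 67

Checking against threshold 14:
  After event 1: stock=24 > 14
  After event 2: stock=39 > 14
  After event 3: stock=33 > 14
  After event 4: stock=27 > 14
  After event 5: stock=30 > 14
  After event 6: stock=65 > 14
  After event 7: stock=51 > 14
  After event 8: stock=30 > 14
  After event 9: stock=36 > 14
  After event 10: stock=25 > 14
  After event 11: stock=23 > 14
  After event 12: stock=31 > 14
  After event 13: stock=30 > 14
  After event 14: stock=29 > 14
  After event 15: stock=21 > 14
  After event 16: stock=22 > 14
Alert events: []. Count = 0

Answer: 0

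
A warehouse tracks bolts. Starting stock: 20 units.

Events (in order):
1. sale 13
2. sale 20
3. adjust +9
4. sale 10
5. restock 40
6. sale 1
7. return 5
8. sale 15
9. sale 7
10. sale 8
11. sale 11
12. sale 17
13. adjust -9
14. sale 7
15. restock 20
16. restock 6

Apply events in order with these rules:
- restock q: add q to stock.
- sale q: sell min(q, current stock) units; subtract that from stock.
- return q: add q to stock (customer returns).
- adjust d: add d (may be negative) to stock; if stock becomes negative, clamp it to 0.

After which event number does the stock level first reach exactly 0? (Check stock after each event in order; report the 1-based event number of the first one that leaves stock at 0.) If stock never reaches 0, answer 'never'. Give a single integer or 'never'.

Processing events:
Start: stock = 20
  Event 1 (sale 13): sell min(13,20)=13. stock: 20 - 13 = 7. total_sold = 13
  Event 2 (sale 20): sell min(20,7)=7. stock: 7 - 7 = 0. total_sold = 20
  Event 3 (adjust +9): 0 + 9 = 9
  Event 4 (sale 10): sell min(10,9)=9. stock: 9 - 9 = 0. total_sold = 29
  Event 5 (restock 40): 0 + 40 = 40
  Event 6 (sale 1): sell min(1,40)=1. stock: 40 - 1 = 39. total_sold = 30
  Event 7 (return 5): 39 + 5 = 44
  Event 8 (sale 15): sell min(15,44)=15. stock: 44 - 15 = 29. total_sold = 45
  Event 9 (sale 7): sell min(7,29)=7. stock: 29 - 7 = 22. total_sold = 52
  Event 10 (sale 8): sell min(8,22)=8. stock: 22 - 8 = 14. total_sold = 60
  Event 11 (sale 11): sell min(11,14)=11. stock: 14 - 11 = 3. total_sold = 71
  Event 12 (sale 17): sell min(17,3)=3. stock: 3 - 3 = 0. total_sold = 74
  Event 13 (adjust -9): 0 + -9 = 0 (clamped to 0)
  Event 14 (sale 7): sell min(7,0)=0. stock: 0 - 0 = 0. total_sold = 74
  Event 15 (restock 20): 0 + 20 = 20
  Event 16 (restock 6): 20 + 6 = 26
Final: stock = 26, total_sold = 74

First zero at event 2.

Answer: 2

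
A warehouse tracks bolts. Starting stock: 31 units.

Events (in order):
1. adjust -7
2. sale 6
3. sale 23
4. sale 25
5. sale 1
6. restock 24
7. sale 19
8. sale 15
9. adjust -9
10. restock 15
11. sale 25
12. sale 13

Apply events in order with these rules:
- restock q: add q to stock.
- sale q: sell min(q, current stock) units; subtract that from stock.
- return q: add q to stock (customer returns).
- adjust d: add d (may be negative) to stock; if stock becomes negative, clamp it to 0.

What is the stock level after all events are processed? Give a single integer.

Answer: 0

Derivation:
Processing events:
Start: stock = 31
  Event 1 (adjust -7): 31 + -7 = 24
  Event 2 (sale 6): sell min(6,24)=6. stock: 24 - 6 = 18. total_sold = 6
  Event 3 (sale 23): sell min(23,18)=18. stock: 18 - 18 = 0. total_sold = 24
  Event 4 (sale 25): sell min(25,0)=0. stock: 0 - 0 = 0. total_sold = 24
  Event 5 (sale 1): sell min(1,0)=0. stock: 0 - 0 = 0. total_sold = 24
  Event 6 (restock 24): 0 + 24 = 24
  Event 7 (sale 19): sell min(19,24)=19. stock: 24 - 19 = 5. total_sold = 43
  Event 8 (sale 15): sell min(15,5)=5. stock: 5 - 5 = 0. total_sold = 48
  Event 9 (adjust -9): 0 + -9 = 0 (clamped to 0)
  Event 10 (restock 15): 0 + 15 = 15
  Event 11 (sale 25): sell min(25,15)=15. stock: 15 - 15 = 0. total_sold = 63
  Event 12 (sale 13): sell min(13,0)=0. stock: 0 - 0 = 0. total_sold = 63
Final: stock = 0, total_sold = 63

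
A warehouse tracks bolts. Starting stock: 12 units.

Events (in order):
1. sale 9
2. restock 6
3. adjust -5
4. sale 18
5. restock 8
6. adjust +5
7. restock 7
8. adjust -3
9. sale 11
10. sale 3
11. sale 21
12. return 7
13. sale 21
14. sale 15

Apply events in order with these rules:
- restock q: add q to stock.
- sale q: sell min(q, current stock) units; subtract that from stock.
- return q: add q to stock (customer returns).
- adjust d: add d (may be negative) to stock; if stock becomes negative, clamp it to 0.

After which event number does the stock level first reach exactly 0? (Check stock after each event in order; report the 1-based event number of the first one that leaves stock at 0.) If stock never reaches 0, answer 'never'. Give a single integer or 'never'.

Answer: 4

Derivation:
Processing events:
Start: stock = 12
  Event 1 (sale 9): sell min(9,12)=9. stock: 12 - 9 = 3. total_sold = 9
  Event 2 (restock 6): 3 + 6 = 9
  Event 3 (adjust -5): 9 + -5 = 4
  Event 4 (sale 18): sell min(18,4)=4. stock: 4 - 4 = 0. total_sold = 13
  Event 5 (restock 8): 0 + 8 = 8
  Event 6 (adjust +5): 8 + 5 = 13
  Event 7 (restock 7): 13 + 7 = 20
  Event 8 (adjust -3): 20 + -3 = 17
  Event 9 (sale 11): sell min(11,17)=11. stock: 17 - 11 = 6. total_sold = 24
  Event 10 (sale 3): sell min(3,6)=3. stock: 6 - 3 = 3. total_sold = 27
  Event 11 (sale 21): sell min(21,3)=3. stock: 3 - 3 = 0. total_sold = 30
  Event 12 (return 7): 0 + 7 = 7
  Event 13 (sale 21): sell min(21,7)=7. stock: 7 - 7 = 0. total_sold = 37
  Event 14 (sale 15): sell min(15,0)=0. stock: 0 - 0 = 0. total_sold = 37
Final: stock = 0, total_sold = 37

First zero at event 4.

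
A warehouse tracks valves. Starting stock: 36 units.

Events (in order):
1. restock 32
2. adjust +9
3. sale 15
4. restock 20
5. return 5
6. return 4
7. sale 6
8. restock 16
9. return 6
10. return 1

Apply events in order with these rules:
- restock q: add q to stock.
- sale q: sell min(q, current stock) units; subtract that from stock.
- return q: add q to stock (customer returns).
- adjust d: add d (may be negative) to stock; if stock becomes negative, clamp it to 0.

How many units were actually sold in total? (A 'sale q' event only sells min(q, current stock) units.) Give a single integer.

Answer: 21

Derivation:
Processing events:
Start: stock = 36
  Event 1 (restock 32): 36 + 32 = 68
  Event 2 (adjust +9): 68 + 9 = 77
  Event 3 (sale 15): sell min(15,77)=15. stock: 77 - 15 = 62. total_sold = 15
  Event 4 (restock 20): 62 + 20 = 82
  Event 5 (return 5): 82 + 5 = 87
  Event 6 (return 4): 87 + 4 = 91
  Event 7 (sale 6): sell min(6,91)=6. stock: 91 - 6 = 85. total_sold = 21
  Event 8 (restock 16): 85 + 16 = 101
  Event 9 (return 6): 101 + 6 = 107
  Event 10 (return 1): 107 + 1 = 108
Final: stock = 108, total_sold = 21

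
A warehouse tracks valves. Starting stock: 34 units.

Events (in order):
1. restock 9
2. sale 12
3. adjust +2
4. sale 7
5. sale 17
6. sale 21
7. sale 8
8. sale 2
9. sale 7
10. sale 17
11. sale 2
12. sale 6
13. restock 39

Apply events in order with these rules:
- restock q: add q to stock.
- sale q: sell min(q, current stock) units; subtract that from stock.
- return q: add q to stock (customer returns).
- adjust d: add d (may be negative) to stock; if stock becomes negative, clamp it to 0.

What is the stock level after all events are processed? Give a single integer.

Answer: 39

Derivation:
Processing events:
Start: stock = 34
  Event 1 (restock 9): 34 + 9 = 43
  Event 2 (sale 12): sell min(12,43)=12. stock: 43 - 12 = 31. total_sold = 12
  Event 3 (adjust +2): 31 + 2 = 33
  Event 4 (sale 7): sell min(7,33)=7. stock: 33 - 7 = 26. total_sold = 19
  Event 5 (sale 17): sell min(17,26)=17. stock: 26 - 17 = 9. total_sold = 36
  Event 6 (sale 21): sell min(21,9)=9. stock: 9 - 9 = 0. total_sold = 45
  Event 7 (sale 8): sell min(8,0)=0. stock: 0 - 0 = 0. total_sold = 45
  Event 8 (sale 2): sell min(2,0)=0. stock: 0 - 0 = 0. total_sold = 45
  Event 9 (sale 7): sell min(7,0)=0. stock: 0 - 0 = 0. total_sold = 45
  Event 10 (sale 17): sell min(17,0)=0. stock: 0 - 0 = 0. total_sold = 45
  Event 11 (sale 2): sell min(2,0)=0. stock: 0 - 0 = 0. total_sold = 45
  Event 12 (sale 6): sell min(6,0)=0. stock: 0 - 0 = 0. total_sold = 45
  Event 13 (restock 39): 0 + 39 = 39
Final: stock = 39, total_sold = 45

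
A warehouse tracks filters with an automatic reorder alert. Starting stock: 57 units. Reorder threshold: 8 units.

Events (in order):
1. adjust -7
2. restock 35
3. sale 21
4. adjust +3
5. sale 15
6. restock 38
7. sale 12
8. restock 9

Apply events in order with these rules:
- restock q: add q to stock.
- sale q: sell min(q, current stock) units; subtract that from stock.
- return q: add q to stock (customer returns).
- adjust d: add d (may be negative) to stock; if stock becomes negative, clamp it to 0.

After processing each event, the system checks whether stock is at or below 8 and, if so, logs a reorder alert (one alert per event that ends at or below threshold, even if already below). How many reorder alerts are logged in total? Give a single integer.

Answer: 0

Derivation:
Processing events:
Start: stock = 57
  Event 1 (adjust -7): 57 + -7 = 50
  Event 2 (restock 35): 50 + 35 = 85
  Event 3 (sale 21): sell min(21,85)=21. stock: 85 - 21 = 64. total_sold = 21
  Event 4 (adjust +3): 64 + 3 = 67
  Event 5 (sale 15): sell min(15,67)=15. stock: 67 - 15 = 52. total_sold = 36
  Event 6 (restock 38): 52 + 38 = 90
  Event 7 (sale 12): sell min(12,90)=12. stock: 90 - 12 = 78. total_sold = 48
  Event 8 (restock 9): 78 + 9 = 87
Final: stock = 87, total_sold = 48

Checking against threshold 8:
  After event 1: stock=50 > 8
  After event 2: stock=85 > 8
  After event 3: stock=64 > 8
  After event 4: stock=67 > 8
  After event 5: stock=52 > 8
  After event 6: stock=90 > 8
  After event 7: stock=78 > 8
  After event 8: stock=87 > 8
Alert events: []. Count = 0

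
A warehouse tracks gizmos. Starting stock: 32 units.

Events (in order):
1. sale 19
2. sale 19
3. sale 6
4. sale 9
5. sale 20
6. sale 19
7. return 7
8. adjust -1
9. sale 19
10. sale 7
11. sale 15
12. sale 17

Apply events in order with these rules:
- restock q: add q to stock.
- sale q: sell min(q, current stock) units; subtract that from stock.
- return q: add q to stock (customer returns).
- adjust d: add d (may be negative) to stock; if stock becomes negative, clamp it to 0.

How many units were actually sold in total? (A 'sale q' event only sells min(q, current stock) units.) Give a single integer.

Answer: 38

Derivation:
Processing events:
Start: stock = 32
  Event 1 (sale 19): sell min(19,32)=19. stock: 32 - 19 = 13. total_sold = 19
  Event 2 (sale 19): sell min(19,13)=13. stock: 13 - 13 = 0. total_sold = 32
  Event 3 (sale 6): sell min(6,0)=0. stock: 0 - 0 = 0. total_sold = 32
  Event 4 (sale 9): sell min(9,0)=0. stock: 0 - 0 = 0. total_sold = 32
  Event 5 (sale 20): sell min(20,0)=0. stock: 0 - 0 = 0. total_sold = 32
  Event 6 (sale 19): sell min(19,0)=0. stock: 0 - 0 = 0. total_sold = 32
  Event 7 (return 7): 0 + 7 = 7
  Event 8 (adjust -1): 7 + -1 = 6
  Event 9 (sale 19): sell min(19,6)=6. stock: 6 - 6 = 0. total_sold = 38
  Event 10 (sale 7): sell min(7,0)=0. stock: 0 - 0 = 0. total_sold = 38
  Event 11 (sale 15): sell min(15,0)=0. stock: 0 - 0 = 0. total_sold = 38
  Event 12 (sale 17): sell min(17,0)=0. stock: 0 - 0 = 0. total_sold = 38
Final: stock = 0, total_sold = 38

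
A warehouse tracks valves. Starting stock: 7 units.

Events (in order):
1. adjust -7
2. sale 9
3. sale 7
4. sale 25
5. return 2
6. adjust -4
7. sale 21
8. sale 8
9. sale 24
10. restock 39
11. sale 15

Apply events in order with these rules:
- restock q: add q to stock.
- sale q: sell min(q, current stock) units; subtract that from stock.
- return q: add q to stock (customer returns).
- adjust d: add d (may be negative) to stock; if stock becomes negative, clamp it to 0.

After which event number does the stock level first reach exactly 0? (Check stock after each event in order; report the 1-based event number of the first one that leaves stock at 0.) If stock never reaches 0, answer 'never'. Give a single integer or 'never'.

Answer: 1

Derivation:
Processing events:
Start: stock = 7
  Event 1 (adjust -7): 7 + -7 = 0
  Event 2 (sale 9): sell min(9,0)=0. stock: 0 - 0 = 0. total_sold = 0
  Event 3 (sale 7): sell min(7,0)=0. stock: 0 - 0 = 0. total_sold = 0
  Event 4 (sale 25): sell min(25,0)=0. stock: 0 - 0 = 0. total_sold = 0
  Event 5 (return 2): 0 + 2 = 2
  Event 6 (adjust -4): 2 + -4 = 0 (clamped to 0)
  Event 7 (sale 21): sell min(21,0)=0. stock: 0 - 0 = 0. total_sold = 0
  Event 8 (sale 8): sell min(8,0)=0. stock: 0 - 0 = 0. total_sold = 0
  Event 9 (sale 24): sell min(24,0)=0. stock: 0 - 0 = 0. total_sold = 0
  Event 10 (restock 39): 0 + 39 = 39
  Event 11 (sale 15): sell min(15,39)=15. stock: 39 - 15 = 24. total_sold = 15
Final: stock = 24, total_sold = 15

First zero at event 1.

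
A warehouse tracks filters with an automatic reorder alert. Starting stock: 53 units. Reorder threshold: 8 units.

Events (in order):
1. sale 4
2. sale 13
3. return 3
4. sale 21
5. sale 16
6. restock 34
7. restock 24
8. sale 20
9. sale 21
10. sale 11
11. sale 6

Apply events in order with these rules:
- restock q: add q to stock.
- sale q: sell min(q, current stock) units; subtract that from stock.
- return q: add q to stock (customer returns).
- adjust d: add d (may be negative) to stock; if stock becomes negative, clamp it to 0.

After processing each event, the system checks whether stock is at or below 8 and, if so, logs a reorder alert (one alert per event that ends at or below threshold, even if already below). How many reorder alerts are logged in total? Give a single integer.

Processing events:
Start: stock = 53
  Event 1 (sale 4): sell min(4,53)=4. stock: 53 - 4 = 49. total_sold = 4
  Event 2 (sale 13): sell min(13,49)=13. stock: 49 - 13 = 36. total_sold = 17
  Event 3 (return 3): 36 + 3 = 39
  Event 4 (sale 21): sell min(21,39)=21. stock: 39 - 21 = 18. total_sold = 38
  Event 5 (sale 16): sell min(16,18)=16. stock: 18 - 16 = 2. total_sold = 54
  Event 6 (restock 34): 2 + 34 = 36
  Event 7 (restock 24): 36 + 24 = 60
  Event 8 (sale 20): sell min(20,60)=20. stock: 60 - 20 = 40. total_sold = 74
  Event 9 (sale 21): sell min(21,40)=21. stock: 40 - 21 = 19. total_sold = 95
  Event 10 (sale 11): sell min(11,19)=11. stock: 19 - 11 = 8. total_sold = 106
  Event 11 (sale 6): sell min(6,8)=6. stock: 8 - 6 = 2. total_sold = 112
Final: stock = 2, total_sold = 112

Checking against threshold 8:
  After event 1: stock=49 > 8
  After event 2: stock=36 > 8
  After event 3: stock=39 > 8
  After event 4: stock=18 > 8
  After event 5: stock=2 <= 8 -> ALERT
  After event 6: stock=36 > 8
  After event 7: stock=60 > 8
  After event 8: stock=40 > 8
  After event 9: stock=19 > 8
  After event 10: stock=8 <= 8 -> ALERT
  After event 11: stock=2 <= 8 -> ALERT
Alert events: [5, 10, 11]. Count = 3

Answer: 3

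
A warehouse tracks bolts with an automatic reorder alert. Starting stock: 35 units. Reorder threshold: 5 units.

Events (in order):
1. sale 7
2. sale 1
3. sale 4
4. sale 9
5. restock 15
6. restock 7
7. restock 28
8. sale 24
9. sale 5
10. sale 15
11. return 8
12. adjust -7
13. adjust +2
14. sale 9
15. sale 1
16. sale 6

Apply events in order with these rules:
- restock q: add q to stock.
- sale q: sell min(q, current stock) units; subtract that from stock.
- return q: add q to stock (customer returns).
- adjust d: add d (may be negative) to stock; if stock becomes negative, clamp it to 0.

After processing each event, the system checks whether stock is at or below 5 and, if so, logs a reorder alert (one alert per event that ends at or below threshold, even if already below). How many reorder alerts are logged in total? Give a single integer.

Processing events:
Start: stock = 35
  Event 1 (sale 7): sell min(7,35)=7. stock: 35 - 7 = 28. total_sold = 7
  Event 2 (sale 1): sell min(1,28)=1. stock: 28 - 1 = 27. total_sold = 8
  Event 3 (sale 4): sell min(4,27)=4. stock: 27 - 4 = 23. total_sold = 12
  Event 4 (sale 9): sell min(9,23)=9. stock: 23 - 9 = 14. total_sold = 21
  Event 5 (restock 15): 14 + 15 = 29
  Event 6 (restock 7): 29 + 7 = 36
  Event 7 (restock 28): 36 + 28 = 64
  Event 8 (sale 24): sell min(24,64)=24. stock: 64 - 24 = 40. total_sold = 45
  Event 9 (sale 5): sell min(5,40)=5. stock: 40 - 5 = 35. total_sold = 50
  Event 10 (sale 15): sell min(15,35)=15. stock: 35 - 15 = 20. total_sold = 65
  Event 11 (return 8): 20 + 8 = 28
  Event 12 (adjust -7): 28 + -7 = 21
  Event 13 (adjust +2): 21 + 2 = 23
  Event 14 (sale 9): sell min(9,23)=9. stock: 23 - 9 = 14. total_sold = 74
  Event 15 (sale 1): sell min(1,14)=1. stock: 14 - 1 = 13. total_sold = 75
  Event 16 (sale 6): sell min(6,13)=6. stock: 13 - 6 = 7. total_sold = 81
Final: stock = 7, total_sold = 81

Checking against threshold 5:
  After event 1: stock=28 > 5
  After event 2: stock=27 > 5
  After event 3: stock=23 > 5
  After event 4: stock=14 > 5
  After event 5: stock=29 > 5
  After event 6: stock=36 > 5
  After event 7: stock=64 > 5
  After event 8: stock=40 > 5
  After event 9: stock=35 > 5
  After event 10: stock=20 > 5
  After event 11: stock=28 > 5
  After event 12: stock=21 > 5
  After event 13: stock=23 > 5
  After event 14: stock=14 > 5
  After event 15: stock=13 > 5
  After event 16: stock=7 > 5
Alert events: []. Count = 0

Answer: 0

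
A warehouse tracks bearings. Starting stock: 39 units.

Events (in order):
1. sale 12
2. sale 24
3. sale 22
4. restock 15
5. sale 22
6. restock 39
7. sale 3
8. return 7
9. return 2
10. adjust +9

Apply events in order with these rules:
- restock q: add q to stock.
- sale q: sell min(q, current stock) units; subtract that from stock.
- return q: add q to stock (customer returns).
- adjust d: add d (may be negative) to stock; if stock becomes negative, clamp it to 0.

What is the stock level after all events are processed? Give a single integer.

Answer: 54

Derivation:
Processing events:
Start: stock = 39
  Event 1 (sale 12): sell min(12,39)=12. stock: 39 - 12 = 27. total_sold = 12
  Event 2 (sale 24): sell min(24,27)=24. stock: 27 - 24 = 3. total_sold = 36
  Event 3 (sale 22): sell min(22,3)=3. stock: 3 - 3 = 0. total_sold = 39
  Event 4 (restock 15): 0 + 15 = 15
  Event 5 (sale 22): sell min(22,15)=15. stock: 15 - 15 = 0. total_sold = 54
  Event 6 (restock 39): 0 + 39 = 39
  Event 7 (sale 3): sell min(3,39)=3. stock: 39 - 3 = 36. total_sold = 57
  Event 8 (return 7): 36 + 7 = 43
  Event 9 (return 2): 43 + 2 = 45
  Event 10 (adjust +9): 45 + 9 = 54
Final: stock = 54, total_sold = 57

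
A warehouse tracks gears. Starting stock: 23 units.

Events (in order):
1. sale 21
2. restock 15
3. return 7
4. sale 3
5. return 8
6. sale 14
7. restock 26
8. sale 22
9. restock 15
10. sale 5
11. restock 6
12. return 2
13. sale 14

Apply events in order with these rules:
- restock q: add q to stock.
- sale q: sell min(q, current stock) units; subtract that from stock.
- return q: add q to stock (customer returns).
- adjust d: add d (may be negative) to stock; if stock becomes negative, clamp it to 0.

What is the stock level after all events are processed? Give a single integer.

Answer: 23

Derivation:
Processing events:
Start: stock = 23
  Event 1 (sale 21): sell min(21,23)=21. stock: 23 - 21 = 2. total_sold = 21
  Event 2 (restock 15): 2 + 15 = 17
  Event 3 (return 7): 17 + 7 = 24
  Event 4 (sale 3): sell min(3,24)=3. stock: 24 - 3 = 21. total_sold = 24
  Event 5 (return 8): 21 + 8 = 29
  Event 6 (sale 14): sell min(14,29)=14. stock: 29 - 14 = 15. total_sold = 38
  Event 7 (restock 26): 15 + 26 = 41
  Event 8 (sale 22): sell min(22,41)=22. stock: 41 - 22 = 19. total_sold = 60
  Event 9 (restock 15): 19 + 15 = 34
  Event 10 (sale 5): sell min(5,34)=5. stock: 34 - 5 = 29. total_sold = 65
  Event 11 (restock 6): 29 + 6 = 35
  Event 12 (return 2): 35 + 2 = 37
  Event 13 (sale 14): sell min(14,37)=14. stock: 37 - 14 = 23. total_sold = 79
Final: stock = 23, total_sold = 79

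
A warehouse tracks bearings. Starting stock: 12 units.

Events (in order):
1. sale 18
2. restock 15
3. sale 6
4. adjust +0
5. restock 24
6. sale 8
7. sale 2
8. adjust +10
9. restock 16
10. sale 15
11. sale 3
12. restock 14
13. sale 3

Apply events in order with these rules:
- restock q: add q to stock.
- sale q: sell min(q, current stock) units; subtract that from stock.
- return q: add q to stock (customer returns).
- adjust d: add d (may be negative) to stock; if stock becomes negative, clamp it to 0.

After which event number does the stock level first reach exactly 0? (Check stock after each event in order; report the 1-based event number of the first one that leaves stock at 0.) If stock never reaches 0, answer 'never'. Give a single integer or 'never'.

Processing events:
Start: stock = 12
  Event 1 (sale 18): sell min(18,12)=12. stock: 12 - 12 = 0. total_sold = 12
  Event 2 (restock 15): 0 + 15 = 15
  Event 3 (sale 6): sell min(6,15)=6. stock: 15 - 6 = 9. total_sold = 18
  Event 4 (adjust +0): 9 + 0 = 9
  Event 5 (restock 24): 9 + 24 = 33
  Event 6 (sale 8): sell min(8,33)=8. stock: 33 - 8 = 25. total_sold = 26
  Event 7 (sale 2): sell min(2,25)=2. stock: 25 - 2 = 23. total_sold = 28
  Event 8 (adjust +10): 23 + 10 = 33
  Event 9 (restock 16): 33 + 16 = 49
  Event 10 (sale 15): sell min(15,49)=15. stock: 49 - 15 = 34. total_sold = 43
  Event 11 (sale 3): sell min(3,34)=3. stock: 34 - 3 = 31. total_sold = 46
  Event 12 (restock 14): 31 + 14 = 45
  Event 13 (sale 3): sell min(3,45)=3. stock: 45 - 3 = 42. total_sold = 49
Final: stock = 42, total_sold = 49

First zero at event 1.

Answer: 1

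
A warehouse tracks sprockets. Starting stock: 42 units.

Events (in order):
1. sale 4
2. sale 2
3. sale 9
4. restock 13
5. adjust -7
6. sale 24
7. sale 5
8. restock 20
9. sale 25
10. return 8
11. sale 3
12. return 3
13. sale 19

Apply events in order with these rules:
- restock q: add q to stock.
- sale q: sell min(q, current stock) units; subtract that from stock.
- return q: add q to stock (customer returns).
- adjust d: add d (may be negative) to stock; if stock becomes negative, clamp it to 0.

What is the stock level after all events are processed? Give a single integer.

Answer: 0

Derivation:
Processing events:
Start: stock = 42
  Event 1 (sale 4): sell min(4,42)=4. stock: 42 - 4 = 38. total_sold = 4
  Event 2 (sale 2): sell min(2,38)=2. stock: 38 - 2 = 36. total_sold = 6
  Event 3 (sale 9): sell min(9,36)=9. stock: 36 - 9 = 27. total_sold = 15
  Event 4 (restock 13): 27 + 13 = 40
  Event 5 (adjust -7): 40 + -7 = 33
  Event 6 (sale 24): sell min(24,33)=24. stock: 33 - 24 = 9. total_sold = 39
  Event 7 (sale 5): sell min(5,9)=5. stock: 9 - 5 = 4. total_sold = 44
  Event 8 (restock 20): 4 + 20 = 24
  Event 9 (sale 25): sell min(25,24)=24. stock: 24 - 24 = 0. total_sold = 68
  Event 10 (return 8): 0 + 8 = 8
  Event 11 (sale 3): sell min(3,8)=3. stock: 8 - 3 = 5. total_sold = 71
  Event 12 (return 3): 5 + 3 = 8
  Event 13 (sale 19): sell min(19,8)=8. stock: 8 - 8 = 0. total_sold = 79
Final: stock = 0, total_sold = 79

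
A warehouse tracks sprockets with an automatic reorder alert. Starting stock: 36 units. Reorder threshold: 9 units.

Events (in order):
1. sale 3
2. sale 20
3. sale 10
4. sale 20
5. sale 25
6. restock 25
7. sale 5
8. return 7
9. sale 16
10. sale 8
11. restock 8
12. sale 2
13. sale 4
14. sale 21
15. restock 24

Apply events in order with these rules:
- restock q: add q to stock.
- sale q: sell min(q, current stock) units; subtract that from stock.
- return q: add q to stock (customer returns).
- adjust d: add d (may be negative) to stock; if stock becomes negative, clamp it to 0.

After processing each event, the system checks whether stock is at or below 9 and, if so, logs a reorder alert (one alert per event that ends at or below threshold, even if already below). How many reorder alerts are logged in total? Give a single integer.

Processing events:
Start: stock = 36
  Event 1 (sale 3): sell min(3,36)=3. stock: 36 - 3 = 33. total_sold = 3
  Event 2 (sale 20): sell min(20,33)=20. stock: 33 - 20 = 13. total_sold = 23
  Event 3 (sale 10): sell min(10,13)=10. stock: 13 - 10 = 3. total_sold = 33
  Event 4 (sale 20): sell min(20,3)=3. stock: 3 - 3 = 0. total_sold = 36
  Event 5 (sale 25): sell min(25,0)=0. stock: 0 - 0 = 0. total_sold = 36
  Event 6 (restock 25): 0 + 25 = 25
  Event 7 (sale 5): sell min(5,25)=5. stock: 25 - 5 = 20. total_sold = 41
  Event 8 (return 7): 20 + 7 = 27
  Event 9 (sale 16): sell min(16,27)=16. stock: 27 - 16 = 11. total_sold = 57
  Event 10 (sale 8): sell min(8,11)=8. stock: 11 - 8 = 3. total_sold = 65
  Event 11 (restock 8): 3 + 8 = 11
  Event 12 (sale 2): sell min(2,11)=2. stock: 11 - 2 = 9. total_sold = 67
  Event 13 (sale 4): sell min(4,9)=4. stock: 9 - 4 = 5. total_sold = 71
  Event 14 (sale 21): sell min(21,5)=5. stock: 5 - 5 = 0. total_sold = 76
  Event 15 (restock 24): 0 + 24 = 24
Final: stock = 24, total_sold = 76

Checking against threshold 9:
  After event 1: stock=33 > 9
  After event 2: stock=13 > 9
  After event 3: stock=3 <= 9 -> ALERT
  After event 4: stock=0 <= 9 -> ALERT
  After event 5: stock=0 <= 9 -> ALERT
  After event 6: stock=25 > 9
  After event 7: stock=20 > 9
  After event 8: stock=27 > 9
  After event 9: stock=11 > 9
  After event 10: stock=3 <= 9 -> ALERT
  After event 11: stock=11 > 9
  After event 12: stock=9 <= 9 -> ALERT
  After event 13: stock=5 <= 9 -> ALERT
  After event 14: stock=0 <= 9 -> ALERT
  After event 15: stock=24 > 9
Alert events: [3, 4, 5, 10, 12, 13, 14]. Count = 7

Answer: 7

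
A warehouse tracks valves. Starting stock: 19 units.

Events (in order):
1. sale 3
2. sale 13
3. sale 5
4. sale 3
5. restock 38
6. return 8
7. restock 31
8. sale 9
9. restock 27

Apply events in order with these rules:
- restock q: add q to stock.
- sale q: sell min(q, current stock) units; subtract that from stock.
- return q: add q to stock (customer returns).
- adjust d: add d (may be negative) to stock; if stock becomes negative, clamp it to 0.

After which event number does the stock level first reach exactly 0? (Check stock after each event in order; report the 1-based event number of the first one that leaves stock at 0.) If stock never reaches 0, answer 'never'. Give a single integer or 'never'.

Processing events:
Start: stock = 19
  Event 1 (sale 3): sell min(3,19)=3. stock: 19 - 3 = 16. total_sold = 3
  Event 2 (sale 13): sell min(13,16)=13. stock: 16 - 13 = 3. total_sold = 16
  Event 3 (sale 5): sell min(5,3)=3. stock: 3 - 3 = 0. total_sold = 19
  Event 4 (sale 3): sell min(3,0)=0. stock: 0 - 0 = 0. total_sold = 19
  Event 5 (restock 38): 0 + 38 = 38
  Event 6 (return 8): 38 + 8 = 46
  Event 7 (restock 31): 46 + 31 = 77
  Event 8 (sale 9): sell min(9,77)=9. stock: 77 - 9 = 68. total_sold = 28
  Event 9 (restock 27): 68 + 27 = 95
Final: stock = 95, total_sold = 28

First zero at event 3.

Answer: 3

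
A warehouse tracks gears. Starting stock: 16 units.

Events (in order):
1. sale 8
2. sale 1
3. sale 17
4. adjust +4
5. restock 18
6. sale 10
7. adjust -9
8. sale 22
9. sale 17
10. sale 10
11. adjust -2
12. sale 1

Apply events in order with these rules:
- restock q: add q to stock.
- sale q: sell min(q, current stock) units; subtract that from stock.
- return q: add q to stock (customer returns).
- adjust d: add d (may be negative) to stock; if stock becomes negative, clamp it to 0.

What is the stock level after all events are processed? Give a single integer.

Answer: 0

Derivation:
Processing events:
Start: stock = 16
  Event 1 (sale 8): sell min(8,16)=8. stock: 16 - 8 = 8. total_sold = 8
  Event 2 (sale 1): sell min(1,8)=1. stock: 8 - 1 = 7. total_sold = 9
  Event 3 (sale 17): sell min(17,7)=7. stock: 7 - 7 = 0. total_sold = 16
  Event 4 (adjust +4): 0 + 4 = 4
  Event 5 (restock 18): 4 + 18 = 22
  Event 6 (sale 10): sell min(10,22)=10. stock: 22 - 10 = 12. total_sold = 26
  Event 7 (adjust -9): 12 + -9 = 3
  Event 8 (sale 22): sell min(22,3)=3. stock: 3 - 3 = 0. total_sold = 29
  Event 9 (sale 17): sell min(17,0)=0. stock: 0 - 0 = 0. total_sold = 29
  Event 10 (sale 10): sell min(10,0)=0. stock: 0 - 0 = 0. total_sold = 29
  Event 11 (adjust -2): 0 + -2 = 0 (clamped to 0)
  Event 12 (sale 1): sell min(1,0)=0. stock: 0 - 0 = 0. total_sold = 29
Final: stock = 0, total_sold = 29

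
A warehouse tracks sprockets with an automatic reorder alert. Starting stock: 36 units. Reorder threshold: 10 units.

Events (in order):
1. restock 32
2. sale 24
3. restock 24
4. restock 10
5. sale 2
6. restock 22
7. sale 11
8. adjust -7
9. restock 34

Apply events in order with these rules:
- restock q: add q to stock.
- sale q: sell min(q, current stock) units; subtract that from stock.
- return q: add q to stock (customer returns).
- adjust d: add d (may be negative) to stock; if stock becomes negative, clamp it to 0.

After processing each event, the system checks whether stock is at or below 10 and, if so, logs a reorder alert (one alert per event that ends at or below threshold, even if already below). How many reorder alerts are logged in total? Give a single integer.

Answer: 0

Derivation:
Processing events:
Start: stock = 36
  Event 1 (restock 32): 36 + 32 = 68
  Event 2 (sale 24): sell min(24,68)=24. stock: 68 - 24 = 44. total_sold = 24
  Event 3 (restock 24): 44 + 24 = 68
  Event 4 (restock 10): 68 + 10 = 78
  Event 5 (sale 2): sell min(2,78)=2. stock: 78 - 2 = 76. total_sold = 26
  Event 6 (restock 22): 76 + 22 = 98
  Event 7 (sale 11): sell min(11,98)=11. stock: 98 - 11 = 87. total_sold = 37
  Event 8 (adjust -7): 87 + -7 = 80
  Event 9 (restock 34): 80 + 34 = 114
Final: stock = 114, total_sold = 37

Checking against threshold 10:
  After event 1: stock=68 > 10
  After event 2: stock=44 > 10
  After event 3: stock=68 > 10
  After event 4: stock=78 > 10
  After event 5: stock=76 > 10
  After event 6: stock=98 > 10
  After event 7: stock=87 > 10
  After event 8: stock=80 > 10
  After event 9: stock=114 > 10
Alert events: []. Count = 0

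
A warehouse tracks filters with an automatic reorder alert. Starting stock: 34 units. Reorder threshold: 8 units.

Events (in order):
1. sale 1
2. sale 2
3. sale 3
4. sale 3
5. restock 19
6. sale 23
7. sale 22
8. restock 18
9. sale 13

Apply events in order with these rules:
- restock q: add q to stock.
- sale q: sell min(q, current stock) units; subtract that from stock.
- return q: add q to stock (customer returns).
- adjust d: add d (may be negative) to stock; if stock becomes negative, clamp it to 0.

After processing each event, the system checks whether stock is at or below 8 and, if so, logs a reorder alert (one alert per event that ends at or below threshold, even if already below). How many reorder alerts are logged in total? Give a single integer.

Answer: 2

Derivation:
Processing events:
Start: stock = 34
  Event 1 (sale 1): sell min(1,34)=1. stock: 34 - 1 = 33. total_sold = 1
  Event 2 (sale 2): sell min(2,33)=2. stock: 33 - 2 = 31. total_sold = 3
  Event 3 (sale 3): sell min(3,31)=3. stock: 31 - 3 = 28. total_sold = 6
  Event 4 (sale 3): sell min(3,28)=3. stock: 28 - 3 = 25. total_sold = 9
  Event 5 (restock 19): 25 + 19 = 44
  Event 6 (sale 23): sell min(23,44)=23. stock: 44 - 23 = 21. total_sold = 32
  Event 7 (sale 22): sell min(22,21)=21. stock: 21 - 21 = 0. total_sold = 53
  Event 8 (restock 18): 0 + 18 = 18
  Event 9 (sale 13): sell min(13,18)=13. stock: 18 - 13 = 5. total_sold = 66
Final: stock = 5, total_sold = 66

Checking against threshold 8:
  After event 1: stock=33 > 8
  After event 2: stock=31 > 8
  After event 3: stock=28 > 8
  After event 4: stock=25 > 8
  After event 5: stock=44 > 8
  After event 6: stock=21 > 8
  After event 7: stock=0 <= 8 -> ALERT
  After event 8: stock=18 > 8
  After event 9: stock=5 <= 8 -> ALERT
Alert events: [7, 9]. Count = 2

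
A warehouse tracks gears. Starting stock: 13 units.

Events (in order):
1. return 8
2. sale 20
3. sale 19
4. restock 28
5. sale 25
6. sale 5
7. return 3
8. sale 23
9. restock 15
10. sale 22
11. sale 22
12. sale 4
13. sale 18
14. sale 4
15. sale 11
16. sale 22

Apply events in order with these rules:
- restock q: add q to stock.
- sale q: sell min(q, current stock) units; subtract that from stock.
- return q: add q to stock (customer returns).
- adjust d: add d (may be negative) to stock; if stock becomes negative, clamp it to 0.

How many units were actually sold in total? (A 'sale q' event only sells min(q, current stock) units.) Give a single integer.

Processing events:
Start: stock = 13
  Event 1 (return 8): 13 + 8 = 21
  Event 2 (sale 20): sell min(20,21)=20. stock: 21 - 20 = 1. total_sold = 20
  Event 3 (sale 19): sell min(19,1)=1. stock: 1 - 1 = 0. total_sold = 21
  Event 4 (restock 28): 0 + 28 = 28
  Event 5 (sale 25): sell min(25,28)=25. stock: 28 - 25 = 3. total_sold = 46
  Event 6 (sale 5): sell min(5,3)=3. stock: 3 - 3 = 0. total_sold = 49
  Event 7 (return 3): 0 + 3 = 3
  Event 8 (sale 23): sell min(23,3)=3. stock: 3 - 3 = 0. total_sold = 52
  Event 9 (restock 15): 0 + 15 = 15
  Event 10 (sale 22): sell min(22,15)=15. stock: 15 - 15 = 0. total_sold = 67
  Event 11 (sale 22): sell min(22,0)=0. stock: 0 - 0 = 0. total_sold = 67
  Event 12 (sale 4): sell min(4,0)=0. stock: 0 - 0 = 0. total_sold = 67
  Event 13 (sale 18): sell min(18,0)=0. stock: 0 - 0 = 0. total_sold = 67
  Event 14 (sale 4): sell min(4,0)=0. stock: 0 - 0 = 0. total_sold = 67
  Event 15 (sale 11): sell min(11,0)=0. stock: 0 - 0 = 0. total_sold = 67
  Event 16 (sale 22): sell min(22,0)=0. stock: 0 - 0 = 0. total_sold = 67
Final: stock = 0, total_sold = 67

Answer: 67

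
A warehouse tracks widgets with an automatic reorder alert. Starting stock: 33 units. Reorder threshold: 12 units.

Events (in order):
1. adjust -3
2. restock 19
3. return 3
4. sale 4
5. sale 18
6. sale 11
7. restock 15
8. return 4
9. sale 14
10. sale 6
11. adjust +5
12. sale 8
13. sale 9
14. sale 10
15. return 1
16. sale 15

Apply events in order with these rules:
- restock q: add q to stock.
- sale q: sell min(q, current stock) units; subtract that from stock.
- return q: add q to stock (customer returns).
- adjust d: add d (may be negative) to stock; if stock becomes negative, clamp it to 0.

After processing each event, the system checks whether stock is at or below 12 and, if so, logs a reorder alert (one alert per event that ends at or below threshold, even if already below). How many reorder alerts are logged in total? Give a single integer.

Answer: 4

Derivation:
Processing events:
Start: stock = 33
  Event 1 (adjust -3): 33 + -3 = 30
  Event 2 (restock 19): 30 + 19 = 49
  Event 3 (return 3): 49 + 3 = 52
  Event 4 (sale 4): sell min(4,52)=4. stock: 52 - 4 = 48. total_sold = 4
  Event 5 (sale 18): sell min(18,48)=18. stock: 48 - 18 = 30. total_sold = 22
  Event 6 (sale 11): sell min(11,30)=11. stock: 30 - 11 = 19. total_sold = 33
  Event 7 (restock 15): 19 + 15 = 34
  Event 8 (return 4): 34 + 4 = 38
  Event 9 (sale 14): sell min(14,38)=14. stock: 38 - 14 = 24. total_sold = 47
  Event 10 (sale 6): sell min(6,24)=6. stock: 24 - 6 = 18. total_sold = 53
  Event 11 (adjust +5): 18 + 5 = 23
  Event 12 (sale 8): sell min(8,23)=8. stock: 23 - 8 = 15. total_sold = 61
  Event 13 (sale 9): sell min(9,15)=9. stock: 15 - 9 = 6. total_sold = 70
  Event 14 (sale 10): sell min(10,6)=6. stock: 6 - 6 = 0. total_sold = 76
  Event 15 (return 1): 0 + 1 = 1
  Event 16 (sale 15): sell min(15,1)=1. stock: 1 - 1 = 0. total_sold = 77
Final: stock = 0, total_sold = 77

Checking against threshold 12:
  After event 1: stock=30 > 12
  After event 2: stock=49 > 12
  After event 3: stock=52 > 12
  After event 4: stock=48 > 12
  After event 5: stock=30 > 12
  After event 6: stock=19 > 12
  After event 7: stock=34 > 12
  After event 8: stock=38 > 12
  After event 9: stock=24 > 12
  After event 10: stock=18 > 12
  After event 11: stock=23 > 12
  After event 12: stock=15 > 12
  After event 13: stock=6 <= 12 -> ALERT
  After event 14: stock=0 <= 12 -> ALERT
  After event 15: stock=1 <= 12 -> ALERT
  After event 16: stock=0 <= 12 -> ALERT
Alert events: [13, 14, 15, 16]. Count = 4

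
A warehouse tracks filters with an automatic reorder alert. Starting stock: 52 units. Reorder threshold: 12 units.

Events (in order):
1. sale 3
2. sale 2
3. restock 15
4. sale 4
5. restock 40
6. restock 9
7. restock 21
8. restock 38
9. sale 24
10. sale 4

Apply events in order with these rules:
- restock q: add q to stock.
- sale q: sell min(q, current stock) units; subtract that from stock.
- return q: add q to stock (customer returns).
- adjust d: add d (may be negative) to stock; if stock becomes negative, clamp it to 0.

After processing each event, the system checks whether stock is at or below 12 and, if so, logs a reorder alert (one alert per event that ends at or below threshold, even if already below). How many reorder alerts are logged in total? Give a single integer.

Answer: 0

Derivation:
Processing events:
Start: stock = 52
  Event 1 (sale 3): sell min(3,52)=3. stock: 52 - 3 = 49. total_sold = 3
  Event 2 (sale 2): sell min(2,49)=2. stock: 49 - 2 = 47. total_sold = 5
  Event 3 (restock 15): 47 + 15 = 62
  Event 4 (sale 4): sell min(4,62)=4. stock: 62 - 4 = 58. total_sold = 9
  Event 5 (restock 40): 58 + 40 = 98
  Event 6 (restock 9): 98 + 9 = 107
  Event 7 (restock 21): 107 + 21 = 128
  Event 8 (restock 38): 128 + 38 = 166
  Event 9 (sale 24): sell min(24,166)=24. stock: 166 - 24 = 142. total_sold = 33
  Event 10 (sale 4): sell min(4,142)=4. stock: 142 - 4 = 138. total_sold = 37
Final: stock = 138, total_sold = 37

Checking against threshold 12:
  After event 1: stock=49 > 12
  After event 2: stock=47 > 12
  After event 3: stock=62 > 12
  After event 4: stock=58 > 12
  After event 5: stock=98 > 12
  After event 6: stock=107 > 12
  After event 7: stock=128 > 12
  After event 8: stock=166 > 12
  After event 9: stock=142 > 12
  After event 10: stock=138 > 12
Alert events: []. Count = 0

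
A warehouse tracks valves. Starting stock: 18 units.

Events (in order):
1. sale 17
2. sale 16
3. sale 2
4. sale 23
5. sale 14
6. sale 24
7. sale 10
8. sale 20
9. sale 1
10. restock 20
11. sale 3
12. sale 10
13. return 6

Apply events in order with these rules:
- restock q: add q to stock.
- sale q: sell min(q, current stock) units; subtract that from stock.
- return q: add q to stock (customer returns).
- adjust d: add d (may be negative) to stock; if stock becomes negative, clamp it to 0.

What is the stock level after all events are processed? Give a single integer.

Answer: 13

Derivation:
Processing events:
Start: stock = 18
  Event 1 (sale 17): sell min(17,18)=17. stock: 18 - 17 = 1. total_sold = 17
  Event 2 (sale 16): sell min(16,1)=1. stock: 1 - 1 = 0. total_sold = 18
  Event 3 (sale 2): sell min(2,0)=0. stock: 0 - 0 = 0. total_sold = 18
  Event 4 (sale 23): sell min(23,0)=0. stock: 0 - 0 = 0. total_sold = 18
  Event 5 (sale 14): sell min(14,0)=0. stock: 0 - 0 = 0. total_sold = 18
  Event 6 (sale 24): sell min(24,0)=0. stock: 0 - 0 = 0. total_sold = 18
  Event 7 (sale 10): sell min(10,0)=0. stock: 0 - 0 = 0. total_sold = 18
  Event 8 (sale 20): sell min(20,0)=0. stock: 0 - 0 = 0. total_sold = 18
  Event 9 (sale 1): sell min(1,0)=0. stock: 0 - 0 = 0. total_sold = 18
  Event 10 (restock 20): 0 + 20 = 20
  Event 11 (sale 3): sell min(3,20)=3. stock: 20 - 3 = 17. total_sold = 21
  Event 12 (sale 10): sell min(10,17)=10. stock: 17 - 10 = 7. total_sold = 31
  Event 13 (return 6): 7 + 6 = 13
Final: stock = 13, total_sold = 31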